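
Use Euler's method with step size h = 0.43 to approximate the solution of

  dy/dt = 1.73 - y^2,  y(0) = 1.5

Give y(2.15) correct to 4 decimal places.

1.3153

Euler: y_{n+1} = y_n + h·f(t_n, y_n).
t=0.000000, y=1.500000: f=-0.520000 → y ← 1.500000 + 0.43·(-0.520000) = 1.276400
t=0.430000, y=1.276400: f=0.100803 → y ← 1.276400 + 0.43·0.100803 = 1.319745
t=0.860000, y=1.319745: f=-0.011728 → y ← 1.319745 + 0.43·(-0.011728) = 1.314702
t=1.290000, y=1.314702: f=0.001558 → y ← 1.314702 + 0.43·0.001558 = 1.315372
t=1.720000, y=1.315372: f=-0.000204 → y ← 1.315372 + 0.43·(-0.000204) = 1.315284
y(2.15) ≈ 1.3153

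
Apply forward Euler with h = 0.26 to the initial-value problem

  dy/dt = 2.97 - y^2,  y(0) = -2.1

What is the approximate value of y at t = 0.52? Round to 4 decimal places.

-3.2941

Euler: y_{n+1} = y_n + h·f(t_n, y_n).
t=0.000000, y=-2.100000: f=-1.440000 → y ← -2.100000 + 0.26·(-1.440000) = -2.474400
t=0.260000, y=-2.474400: f=-3.152655 → y ← -2.474400 + 0.26·(-3.152655) = -3.294090
y(0.52) ≈ -3.2941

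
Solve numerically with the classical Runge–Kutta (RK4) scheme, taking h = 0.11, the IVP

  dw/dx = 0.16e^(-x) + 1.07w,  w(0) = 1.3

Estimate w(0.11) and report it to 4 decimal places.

1.4801

RK4: k1 = f(x_n, w_n); k2 = f(x_n + h/2, w_n + (h/2)·k1); k3 = f(x_n + h/2, w_n + (h/2)·k2); k4 = f(x_n + h, w_n + h·k3); w_{n+1} = w_n + (h/6)·(k1 + 2k2 + 2k3 + k4).
x=0.000000, w=1.300000:
  k1 = f(0.000000, 1.300000) = 1.551000
  k2 = f(0.055000, 1.385305) = 1.633714
  k3 = f(0.055000, 1.389854) = 1.638582
  k4 = f(0.110000, 1.480244) = 1.727195
  w ← 1.300000 + (0.11/6)·(k1 + 2k2 + 2k3 + k4) = 1.480084
w(0.11) ≈ 1.4801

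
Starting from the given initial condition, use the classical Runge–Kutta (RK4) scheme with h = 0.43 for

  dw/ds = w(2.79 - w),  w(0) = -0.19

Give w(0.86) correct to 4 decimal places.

-5.2835

RK4: k1 = f(s_n, w_n); k2 = f(s_n + h/2, w_n + (h/2)·k1); k3 = f(s_n + h/2, w_n + (h/2)·k2); k4 = f(s_n + h, w_n + h·k3); w_{n+1} = w_n + (h/6)·(k1 + 2k2 + 2k3 + k4).
s=0.000000, w=-0.190000:
  k1 = f(0.000000, -0.190000) = -0.566200
  k2 = f(0.215000, -0.311733) = -0.966913
  k3 = f(0.215000, -0.397886) = -1.268416
  k4 = f(0.430000, -0.735419) = -2.592659
  w ← -0.190000 + (0.43/6)·(k1 + 2k2 + 2k3 + k4) = -0.736782
s=0.430000, w=-0.736782:
  k1 = f(0.430000, -0.736782) = -2.598470
  k2 = f(0.645000, -1.295453) = -5.292512
  k3 = f(0.645000, -1.874672) = -8.744731
  k4 = f(0.860000, -4.497016) = -32.769829
  w ← -0.736782 + (0.43/6)·(k1 + 2k2 + 2k3 + k4) = -5.283515
w(0.86) ≈ -5.2835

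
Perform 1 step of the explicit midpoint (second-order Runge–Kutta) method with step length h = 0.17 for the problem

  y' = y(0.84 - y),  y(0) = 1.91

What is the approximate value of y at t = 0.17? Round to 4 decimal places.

Midpoint: k1 = f(t_n, y_n); k2 = f(t_n + h/2, y_n + (h/2)·k1); y_{n+1} = y_n + h·k2.
t=0.000000, y=1.910000:
  k1 = f(0.000000, 1.910000) = -2.043700
  k2 = f(0.085000, 1.736285) = -1.556208
  y ← 1.910000 + 0.17·(-1.556208) = 1.645445
y(0.17) ≈ 1.6454

1.6454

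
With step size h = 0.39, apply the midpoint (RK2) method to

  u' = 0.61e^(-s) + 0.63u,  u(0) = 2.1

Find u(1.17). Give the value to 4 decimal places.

Midpoint: k1 = f(s_n, u_n); k2 = f(s_n + h/2, u_n + (h/2)·k1); u_{n+1} = u_n + h·k2.
s=0.000000, u=2.100000:
  k1 = f(0.000000, 2.100000) = 1.933000
  k2 = f(0.195000, 2.476935) = 2.062398
  u ← 2.100000 + 0.39·2.062398 = 2.904335
s=0.390000, u=2.904335:
  k1 = f(0.390000, 2.904335) = 2.242736
  k2 = f(0.585000, 3.341669) = 2.445086
  u ← 2.904335 + 0.39·2.445086 = 3.857919
s=0.780000, u=3.857919:
  k1 = f(0.780000, 3.857919) = 2.710117
  k2 = f(0.975000, 4.386392) = 2.993514
  u ← 3.857919 + 0.39·2.993514 = 5.025389
u(1.17) ≈ 5.0254

5.0254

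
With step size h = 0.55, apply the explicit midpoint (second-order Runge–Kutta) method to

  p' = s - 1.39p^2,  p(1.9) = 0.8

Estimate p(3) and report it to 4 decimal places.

1.2899

Midpoint: k1 = f(s_n, p_n); k2 = f(s_n + h/2, p_n + (h/2)·k1); p_{n+1} = p_n + h·k2.
s=1.900000, p=0.800000:
  k1 = f(1.900000, 0.800000) = 1.010400
  k2 = f(2.175000, 1.077860) = 0.560123
  p ← 0.800000 + 0.55·0.560123 = 1.108068
s=2.450000, p=1.108068:
  k1 = f(2.450000, 1.108068) = 0.743339
  k2 = f(2.725000, 1.312486) = 0.330560
  p ← 1.108068 + 0.55·0.330560 = 1.289875
p(3) ≈ 1.2899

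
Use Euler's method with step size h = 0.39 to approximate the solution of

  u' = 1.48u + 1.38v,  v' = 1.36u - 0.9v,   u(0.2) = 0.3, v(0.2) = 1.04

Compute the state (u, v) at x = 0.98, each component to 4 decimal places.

2.0780, 1.0892

Euler on (u,v): u_{n+1} = u_n + h·u', v_{n+1} = v_n + h·v'.
0.200000: (0.300000, 1.040000); f=(1.879200, -0.528000) → (1.032888, 0.834080)
0.590000: (1.032888, 0.834080); f=(2.679705, 0.654056) → (2.077973, 1.089162)
(u(0.98), v(0.98)) ≈ (2.0780, 1.0892)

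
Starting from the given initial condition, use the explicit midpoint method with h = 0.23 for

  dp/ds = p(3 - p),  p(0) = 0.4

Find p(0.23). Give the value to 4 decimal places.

Midpoint: k1 = f(s_n, p_n); k2 = f(s_n + h/2, p_n + (h/2)·k1); p_{n+1} = p_n + h·k2.
s=0.000000, p=0.400000:
  k1 = f(0.000000, 0.400000) = 1.040000
  k2 = f(0.115000, 0.519600) = 1.288816
  p ← 0.400000 + 0.23·1.288816 = 0.696428
p(0.23) ≈ 0.6964

0.6964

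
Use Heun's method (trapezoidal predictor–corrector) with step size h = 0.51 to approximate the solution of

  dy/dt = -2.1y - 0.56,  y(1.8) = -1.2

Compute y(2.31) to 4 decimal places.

Heun: k1 = f(t_n, y_n); k2 = f(t_n + h, y_n + h·k1); y_{n+1} = y_n + (h/2)·(k1 + k2).
t=1.800000, y=-1.200000:
  k1 = f(1.800000, -1.200000) = 1.960000
  k2 = f(2.310000, -0.200400) = -0.139160
  y ← -1.200000 + (0.51/2)·(1.960000 + (-0.139160)) = -0.735686
y(2.31) ≈ -0.7357

-0.7357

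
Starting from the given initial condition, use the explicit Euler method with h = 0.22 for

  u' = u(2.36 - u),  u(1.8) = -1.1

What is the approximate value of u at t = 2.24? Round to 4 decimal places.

-3.7689

Euler: u_{n+1} = u_n + h·f(t_n, u_n).
t=1.800000, u=-1.100000: f=-3.806000 → u ← -1.100000 + 0.22·(-3.806000) = -1.937320
t=2.020000, u=-1.937320: f=-8.325284 → u ← -1.937320 + 0.22·(-8.325284) = -3.768882
u(2.24) ≈ -3.7689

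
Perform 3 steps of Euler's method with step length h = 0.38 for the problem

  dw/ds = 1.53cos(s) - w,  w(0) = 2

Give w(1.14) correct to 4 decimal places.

1.4563

Euler: w_{n+1} = w_n + h·f(s_n, w_n).
s=0.000000, w=2.000000: f=-0.470000 → w ← 2.000000 + 0.38·(-0.470000) = 1.821400
s=0.380000, w=1.821400: f=-0.400543 → w ← 1.821400 + 0.38·(-0.400543) = 1.669194
s=0.760000, w=1.669194: f=-0.560195 → w ← 1.669194 + 0.38·(-0.560195) = 1.456320
w(1.14) ≈ 1.4563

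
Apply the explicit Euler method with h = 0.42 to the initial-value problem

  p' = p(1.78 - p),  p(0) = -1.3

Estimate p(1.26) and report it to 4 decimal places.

Euler: p_{n+1} = p_n + h·f(x_n, p_n).
x=0.000000, p=-1.300000: f=-4.004000 → p ← -1.300000 + 0.42·(-4.004000) = -2.981680
x=0.420000, p=-2.981680: f=-14.197806 → p ← -2.981680 + 0.42·(-14.197806) = -8.944759
x=0.840000, p=-8.944759: f=-95.930375 → p ← -8.944759 + 0.42·(-95.930375) = -49.235516
p(1.26) ≈ -49.2355

-49.2355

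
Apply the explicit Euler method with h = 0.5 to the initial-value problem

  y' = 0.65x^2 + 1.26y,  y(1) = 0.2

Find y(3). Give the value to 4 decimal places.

8.9124

Euler: y_{n+1} = y_n + h·f(x_n, y_n).
x=1.000000, y=0.200000: f=0.902000 → y ← 0.200000 + 0.5·0.902000 = 0.651000
x=1.500000, y=0.651000: f=2.282760 → y ← 0.651000 + 0.5·2.282760 = 1.792380
x=2.000000, y=1.792380: f=4.858399 → y ← 1.792380 + 0.5·4.858399 = 4.221579
x=2.500000, y=4.221579: f=9.381690 → y ← 4.221579 + 0.5·9.381690 = 8.912424
y(3) ≈ 8.9124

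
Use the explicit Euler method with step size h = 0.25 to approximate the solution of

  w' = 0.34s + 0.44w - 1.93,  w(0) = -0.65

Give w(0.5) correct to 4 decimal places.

Euler: w_{n+1} = w_n + h·f(s_n, w_n).
s=0.000000, w=-0.650000: f=-2.216000 → w ← -0.650000 + 0.25·(-2.216000) = -1.204000
s=0.250000, w=-1.204000: f=-2.374760 → w ← -1.204000 + 0.25·(-2.374760) = -1.797690
w(0.5) ≈ -1.7977

-1.7977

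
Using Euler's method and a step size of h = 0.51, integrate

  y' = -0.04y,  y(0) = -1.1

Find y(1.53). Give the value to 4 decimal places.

Euler: y_{n+1} = y_n + h·f(s_n, y_n).
s=0.000000, y=-1.100000: f=0.044000 → y ← -1.100000 + 0.51·0.044000 = -1.077560
s=0.510000, y=-1.077560: f=0.043102 → y ← -1.077560 + 0.51·0.043102 = -1.055578
s=1.020000, y=-1.055578: f=0.042223 → y ← -1.055578 + 0.51·0.042223 = -1.034044
y(1.53) ≈ -1.0340

-1.0340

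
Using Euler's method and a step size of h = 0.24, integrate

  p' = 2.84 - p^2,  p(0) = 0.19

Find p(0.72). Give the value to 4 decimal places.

Euler: p_{n+1} = p_n + h·f(t_n, p_n).
t=0.000000, p=0.190000: f=2.803900 → p ← 0.190000 + 0.24·2.803900 = 0.862936
t=0.240000, p=0.862936: f=2.095341 → p ← 0.862936 + 0.24·2.095341 = 1.365818
t=0.480000, p=1.365818: f=0.974541 → p ← 1.365818 + 0.24·0.974541 = 1.599708
p(0.72) ≈ 1.5997

1.5997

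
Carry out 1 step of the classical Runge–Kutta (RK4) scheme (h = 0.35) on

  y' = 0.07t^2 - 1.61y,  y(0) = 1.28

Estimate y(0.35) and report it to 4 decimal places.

0.7300

RK4: k1 = f(t_n, y_n); k2 = f(t_n + h/2, y_n + (h/2)·k1); k3 = f(t_n + h/2, y_n + (h/2)·k2); k4 = f(t_n + h, y_n + h·k3); y_{n+1} = y_n + (h/6)·(k1 + 2k2 + 2k3 + k4).
t=0.000000, y=1.280000:
  k1 = f(0.000000, 1.280000) = -2.060800
  k2 = f(0.175000, 0.919360) = -1.478026
  k3 = f(0.175000, 1.021345) = -1.642222
  k4 = f(0.350000, 0.705222) = -1.126833
  y ← 1.280000 + (0.35/6)·(k1 + 2k2 + 2k3 + k4) = 0.730026
y(0.35) ≈ 0.7300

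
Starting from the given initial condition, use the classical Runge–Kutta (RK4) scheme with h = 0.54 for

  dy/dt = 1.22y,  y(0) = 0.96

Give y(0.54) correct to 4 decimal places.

RK4: k1 = f(t_n, y_n); k2 = f(t_n + h/2, y_n + (h/2)·k1); k3 = f(t_n + h/2, y_n + (h/2)·k2); k4 = f(t_n + h, y_n + h·k3); y_{n+1} = y_n + (h/6)·(k1 + 2k2 + 2k3 + k4).
t=0.000000, y=0.960000:
  k1 = f(0.000000, 0.960000) = 1.171200
  k2 = f(0.270000, 1.276224) = 1.556993
  k3 = f(0.270000, 1.380388) = 1.684074
  k4 = f(0.540000, 1.869400) = 2.280668
  y ← 0.960000 + (0.54/6)·(k1 + 2k2 + 2k3 + k4) = 1.854060
y(0.54) ≈ 1.8541

1.8541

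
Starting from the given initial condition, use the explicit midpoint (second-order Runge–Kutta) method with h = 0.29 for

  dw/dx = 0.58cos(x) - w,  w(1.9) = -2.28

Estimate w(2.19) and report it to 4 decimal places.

-1.7836

Midpoint: k1 = f(x_n, w_n); k2 = f(x_n + h/2, w_n + (h/2)·k1); w_{n+1} = w_n + h·k2.
x=1.900000, w=-2.280000:
  k1 = f(1.900000, -2.280000) = 2.092492
  k2 = f(2.045000, -1.976589) = 1.711743
  w ← -2.280000 + 0.29·1.711743 = -1.783594
w(2.19) ≈ -1.7836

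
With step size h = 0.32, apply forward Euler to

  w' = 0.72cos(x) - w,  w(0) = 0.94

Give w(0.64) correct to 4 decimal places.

Euler: w_{n+1} = w_n + h·f(x_n, w_n).
x=0.000000, w=0.940000: f=-0.220000 → w ← 0.940000 + 0.32·(-0.220000) = 0.869600
x=0.320000, w=0.869600: f=-0.186150 → w ← 0.869600 + 0.32·(-0.186150) = 0.810032
w(0.64) ≈ 0.8100

0.8100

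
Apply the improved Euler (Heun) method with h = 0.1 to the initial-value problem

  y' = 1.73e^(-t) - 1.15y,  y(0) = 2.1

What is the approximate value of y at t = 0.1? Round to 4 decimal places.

Heun: k1 = f(t_n, y_n); k2 = f(t_n + h, y_n + h·k1); y_{n+1} = y_n + (h/2)·(k1 + k2).
t=0.000000, y=2.100000:
  k1 = f(0.000000, 2.100000) = -0.685000
  k2 = f(0.100000, 2.031500) = -0.770856
  y ← 2.100000 + (0.1/2)·(-0.685000 + (-0.770856)) = 2.027207
y(0.1) ≈ 2.0272

2.0272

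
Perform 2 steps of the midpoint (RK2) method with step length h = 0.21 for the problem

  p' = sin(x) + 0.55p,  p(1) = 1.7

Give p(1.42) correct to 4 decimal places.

2.5773

Midpoint: k1 = f(x_n, p_n); k2 = f(x_n + h/2, p_n + (h/2)·k1); p_{n+1} = p_n + h·k2.
x=1.000000, p=1.700000:
  k1 = f(1.000000, 1.700000) = 1.776471
  k2 = f(1.105000, 1.886529) = 1.931055
  p ← 1.700000 + 0.21·1.931055 = 2.105522
x=1.210000, p=2.105522:
  k1 = f(1.210000, 2.105522) = 2.093653
  k2 = f(1.315000, 2.325355) = 2.246407
  p ← 2.105522 + 0.21·2.246407 = 2.577267
p(1.42) ≈ 2.5773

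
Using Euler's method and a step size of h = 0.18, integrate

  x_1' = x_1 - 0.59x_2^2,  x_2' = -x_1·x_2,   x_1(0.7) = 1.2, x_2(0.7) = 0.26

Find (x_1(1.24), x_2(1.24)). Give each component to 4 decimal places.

Euler on (x_1,x_2): x_1_{n+1} = x_1_n + h·x_1', x_2_{n+1} = x_2_n + h·x_2'.
0.700000: (1.200000, 0.260000); f=(1.160116, -0.312000) → (1.408821, 0.203840)
0.880000: (1.408821, 0.203840); f=(1.384306, -0.287174) → (1.657996, 0.152149)
1.060000: (1.657996, 0.152149); f=(1.644338, -0.252262) → (1.953977, 0.106742)
(x_1(1.24), x_2(1.24)) ≈ (1.9540, 0.1067)

1.9540, 0.1067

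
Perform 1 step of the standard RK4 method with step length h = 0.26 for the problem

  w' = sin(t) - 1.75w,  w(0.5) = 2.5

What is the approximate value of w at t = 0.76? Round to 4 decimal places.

1.7109

RK4: k1 = f(t_n, w_n); k2 = f(t_n + h/2, w_n + (h/2)·k1); k3 = f(t_n + h/2, w_n + (h/2)·k2); k4 = f(t_n + h, w_n + h·k3); w_{n+1} = w_n + (h/6)·(k1 + 2k2 + 2k3 + k4).
t=0.500000, w=2.500000:
  k1 = f(0.500000, 2.500000) = -3.895574
  k2 = f(0.630000, 1.993575) = -2.899612
  k3 = f(0.630000, 2.123050) = -3.126194
  k4 = f(0.760000, 1.687190) = -2.263661
  w ← 2.500000 + (0.26/6)·(k1 + 2k2 + 2k3 + k4) = 1.710863
w(0.76) ≈ 1.7109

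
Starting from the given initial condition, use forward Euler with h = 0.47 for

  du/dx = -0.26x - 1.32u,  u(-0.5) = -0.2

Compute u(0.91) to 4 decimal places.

-0.0545

Euler: u_{n+1} = u_n + h·f(x_n, u_n).
x=-0.500000, u=-0.200000: f=0.394000 → u ← -0.200000 + 0.47·0.394000 = -0.014820
x=-0.030000, u=-0.014820: f=0.027362 → u ← -0.014820 + 0.47·0.027362 = -0.001960
x=0.440000, u=-0.001960: f=-0.111813 → u ← -0.001960 + 0.47·(-0.111813) = -0.054512
u(0.91) ≈ -0.0545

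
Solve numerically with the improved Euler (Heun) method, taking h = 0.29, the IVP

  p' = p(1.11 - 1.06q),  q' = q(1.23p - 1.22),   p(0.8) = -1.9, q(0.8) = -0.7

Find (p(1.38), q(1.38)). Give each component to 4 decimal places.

-4.0652, -0.2320

Heun on (p,q): k1 = f(t_n, state_n); k2 = f(t_n + h, state_n + h·k1); state_{n+1} = state_n + (h/2)·(k1 + k2).
0.800000: (-1.900000, -0.700000)
  k1 = (-3.518800, 2.489900)
  predictor → (-2.920452, 0.022071)
  k2 = (-3.173377, -0.106209)
  → (-2.870366, -0.354365)
1.090000: (-2.870366, -0.354365)
  k1 = (-4.264292, 1.683428)
  predictor → (-4.107010, 0.133829)
  k2 = (-3.976165, -0.839326)
  → (-4.065232, -0.231970)
(p(1.38), q(1.38)) ≈ (-4.0652, -0.2320)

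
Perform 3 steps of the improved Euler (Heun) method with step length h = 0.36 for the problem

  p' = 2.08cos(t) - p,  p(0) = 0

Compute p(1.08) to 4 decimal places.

1.0061

Heun: k1 = f(t_n, p_n); k2 = f(t_n + h, p_n + h·k1); p_{n+1} = p_n + (h/2)·(k1 + k2).
t=0.000000, p=0.000000:
  k1 = f(0.000000, 0.000000) = 2.080000
  k2 = f(0.360000, 0.748800) = 1.197865
  p ← 0.000000 + (0.36/2)·(2.080000 + 1.197865) = 0.590016
t=0.360000, p=0.590016:
  k1 = f(0.360000, 0.590016) = 1.356650
  k2 = f(0.720000, 1.078410) = 0.485346
  p ← 0.590016 + (0.36/2)·(1.356650 + 0.485346) = 0.921575
t=0.720000, p=0.921575:
  k1 = f(0.720000, 0.921575) = 0.642181
  k2 = f(1.080000, 1.152760) = -0.172397
  p ← 0.921575 + (0.36/2)·(0.642181 + (-0.172397)) = 1.006136
p(1.08) ≈ 1.0061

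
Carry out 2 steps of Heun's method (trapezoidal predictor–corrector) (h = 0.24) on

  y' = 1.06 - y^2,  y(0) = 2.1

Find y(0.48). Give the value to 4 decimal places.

1.3756

Heun: k1 = f(t_n, y_n); k2 = f(t_n + h, y_n + h·k1); y_{n+1} = y_n + (h/2)·(k1 + k2).
t=0.000000, y=2.100000:
  k1 = f(0.000000, 2.100000) = -3.350000
  k2 = f(0.240000, 1.296000) = -0.619616
  y ← 2.100000 + (0.24/2)·(-3.350000 + (-0.619616)) = 1.623646
t=0.240000, y=1.623646:
  k1 = f(0.240000, 1.623646) = -1.576227
  k2 = f(0.480000, 1.245352) = -0.490901
  y ← 1.623646 + (0.24/2)·(-1.576227 + (-0.490901)) = 1.375591
y(0.48) ≈ 1.3756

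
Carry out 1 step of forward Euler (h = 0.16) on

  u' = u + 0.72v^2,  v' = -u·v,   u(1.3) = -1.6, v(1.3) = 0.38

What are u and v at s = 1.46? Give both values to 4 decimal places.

Euler on (u,v): u_{n+1} = u_n + h·u', v_{n+1} = v_n + h·v'.
1.300000: (-1.600000, 0.380000); f=(-1.496032, 0.608000) → (-1.839365, 0.477280)
(u(1.46), v(1.46)) ≈ (-1.8394, 0.4773)

-1.8394, 0.4773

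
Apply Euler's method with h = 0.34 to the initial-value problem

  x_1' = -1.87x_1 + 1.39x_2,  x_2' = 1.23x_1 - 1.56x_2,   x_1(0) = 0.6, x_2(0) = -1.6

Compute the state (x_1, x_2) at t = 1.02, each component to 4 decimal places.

Euler on (x_1,x_2): x_1_{n+1} = x_1_n + h·x_1', x_2_{n+1} = x_2_n + h·x_2'.
0.000000: (0.600000, -1.600000); f=(-3.346000, 3.234000) → (-0.537640, -0.500440)
0.340000: (-0.537640, -0.500440); f=(0.309775, 0.119389) → (-0.432316, -0.459848)
0.680000: (-0.432316, -0.459848); f=(0.169243, 0.185613) → (-0.374774, -0.396739)
(x_1(1.02), x_2(1.02)) ≈ (-0.3748, -0.3967)

-0.3748, -0.3967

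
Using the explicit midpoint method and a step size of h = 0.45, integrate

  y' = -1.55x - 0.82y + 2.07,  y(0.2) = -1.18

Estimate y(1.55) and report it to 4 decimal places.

-0.0243

Midpoint: k1 = f(x_n, y_n); k2 = f(x_n + h/2, y_n + (h/2)·k1); y_{n+1} = y_n + h·k2.
x=0.200000, y=-1.180000:
  k1 = f(0.200000, -1.180000) = 2.727600
  k2 = f(0.425000, -0.566290) = 1.875608
  y ← -1.180000 + 0.45·1.875608 = -0.335976
x=0.650000, y=-0.335976:
  k1 = f(0.650000, -0.335976) = 1.338001
  k2 = f(0.875000, -0.034926) = 0.742390
  y ← -0.335976 + 0.45·0.742390 = -0.001901
x=1.100000, y=-0.001901:
  k1 = f(1.100000, -0.001901) = 0.366559
  k2 = f(1.325000, 0.080575) = -0.049821
  y ← -0.001901 + 0.45·(-0.049821) = -0.024321
y(1.55) ≈ -0.0243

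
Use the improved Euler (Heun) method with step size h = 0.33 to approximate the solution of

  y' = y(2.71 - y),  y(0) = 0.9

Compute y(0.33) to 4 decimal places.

Heun: k1 = f(t_n, y_n); k2 = f(t_n + h, y_n + h·k1); y_{n+1} = y_n + (h/2)·(k1 + k2).
t=0.000000, y=0.900000:
  k1 = f(0.000000, 0.900000) = 1.629000
  k2 = f(0.330000, 1.437570) = 1.829207
  y ← 0.900000 + (0.33/2)·(1.629000 + 1.829207) = 1.470604
y(0.33) ≈ 1.4706

1.4706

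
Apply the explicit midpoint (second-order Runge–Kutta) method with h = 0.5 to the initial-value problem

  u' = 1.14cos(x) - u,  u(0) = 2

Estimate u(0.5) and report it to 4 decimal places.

1.6598

Midpoint: k1 = f(x_n, u_n); k2 = f(x_n + h/2, u_n + (h/2)·k1); u_{n+1} = u_n + h·k2.
x=0.000000, u=2.000000:
  k1 = f(0.000000, 2.000000) = -0.860000
  k2 = f(0.250000, 1.785000) = -0.680440
  u ← 2.000000 + 0.5·(-0.680440) = 1.659780
u(0.5) ≈ 1.6598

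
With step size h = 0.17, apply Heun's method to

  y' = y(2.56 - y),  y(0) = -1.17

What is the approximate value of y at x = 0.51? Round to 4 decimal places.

-27.0179

Heun: k1 = f(x_n, y_n); k2 = f(x_n + h, y_n + h·k1); y_{n+1} = y_n + (h/2)·(k1 + k2).
x=0.000000, y=-1.170000:
  k1 = f(0.000000, -1.170000) = -4.364100
  k2 = f(0.170000, -1.911897) = -8.549806
  y ← -1.170000 + (0.17/2)·(-4.364100 + (-8.549806)) = -2.267682
x=0.170000, y=-2.267682:
  k1 = f(0.170000, -2.267682) = -10.947648
  k2 = f(0.340000, -4.128782) = -27.616525
  y ← -2.267682 + (0.17/2)·(-10.947648 + (-27.616525)) = -5.545637
x=0.340000, y=-5.545637:
  k1 = f(0.340000, -5.545637) = -44.950917
  k2 = f(0.510000, -13.187293) = -207.664155
  y ← -5.545637 + (0.17/2)·(-44.950917 + (-207.664155)) = -27.017918
y(0.51) ≈ -27.0179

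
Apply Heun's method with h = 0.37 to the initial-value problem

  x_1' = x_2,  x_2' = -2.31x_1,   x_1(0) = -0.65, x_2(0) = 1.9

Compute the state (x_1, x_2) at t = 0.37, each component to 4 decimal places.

Heun on (x_1,x_2): k1 = f(t_n, state_n); k2 = f(t_n + h, state_n + h·k1); state_{n+1} = state_n + (h/2)·(k1 + k2).
0.000000: (-0.650000, 1.900000)
  k1 = (1.900000, 1.501500)
  predictor → (0.053000, 2.455555)
  k2 = (2.455555, -0.122430)
  → (0.155778, 2.155128)
(x_1(0.37), x_2(0.37)) ≈ (0.1558, 2.1551)

0.1558, 2.1551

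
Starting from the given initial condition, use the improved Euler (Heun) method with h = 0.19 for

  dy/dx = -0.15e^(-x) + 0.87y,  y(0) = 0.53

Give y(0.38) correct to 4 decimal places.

0.6797

Heun: k1 = f(x_n, y_n); k2 = f(x_n + h, y_n + h·k1); y_{n+1} = y_n + (h/2)·(k1 + k2).
x=0.000000, y=0.530000:
  k1 = f(0.000000, 0.530000) = 0.311100
  k2 = f(0.190000, 0.589109) = 0.388481
  y ← 0.530000 + (0.19/2)·(0.311100 + 0.388481) = 0.596460
x=0.190000, y=0.596460:
  k1 = f(0.190000, 0.596460) = 0.394876
  k2 = f(0.380000, 0.671487) = 0.481614
  y ← 0.596460 + (0.19/2)·(0.394876 + 0.481614) = 0.679727
y(0.38) ≈ 0.6797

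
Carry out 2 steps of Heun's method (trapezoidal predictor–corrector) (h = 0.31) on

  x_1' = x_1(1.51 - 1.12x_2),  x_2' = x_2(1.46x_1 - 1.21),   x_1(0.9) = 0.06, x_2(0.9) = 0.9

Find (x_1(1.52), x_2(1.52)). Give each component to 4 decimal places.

Heun on (x_1,x_2): k1 = f(s_n, state_n); k2 = f(s_n + h, state_n + h·k1); state_{n+1} = state_n + (h/2)·(k1 + k2).
0.900000: (0.060000, 0.900000)
  k1 = (0.030120, -1.010160)
  predictor → (0.069337, 0.586850)
  k2 = (0.059126, -0.650681)
  → (0.073833, 0.642570)
1.210000: (0.073833, 0.642570)
  k1 = (0.058352, -0.708243)
  predictor → (0.091922, 0.423014)
  k2 = (0.095252, -0.455076)
  → (0.097642, 0.462255)
(x_1(1.52), x_2(1.52)) ≈ (0.0976, 0.4623)

0.0976, 0.4623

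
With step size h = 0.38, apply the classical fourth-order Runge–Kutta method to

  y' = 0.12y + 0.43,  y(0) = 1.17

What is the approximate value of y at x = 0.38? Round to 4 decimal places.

1.3918

RK4: k1 = f(x_n, y_n); k2 = f(x_n + h/2, y_n + (h/2)·k1); k3 = f(x_n + h/2, y_n + (h/2)·k2); k4 = f(x_n + h, y_n + h·k3); y_{n+1} = y_n + (h/6)·(k1 + 2k2 + 2k3 + k4).
x=0.000000, y=1.170000:
  k1 = f(0.000000, 1.170000) = 0.570400
  k2 = f(0.190000, 1.278376) = 0.583405
  k3 = f(0.190000, 1.280847) = 0.583702
  k4 = f(0.380000, 1.391807) = 0.597017
  y ← 1.170000 + (0.38/6)·(k1 + 2k2 + 2k3 + k4) = 1.391770
y(0.38) ≈ 1.3918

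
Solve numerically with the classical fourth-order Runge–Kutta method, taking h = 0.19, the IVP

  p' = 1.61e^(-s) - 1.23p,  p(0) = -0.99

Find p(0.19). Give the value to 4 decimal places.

-0.5362

RK4: k1 = f(s_n, p_n); k2 = f(s_n + h/2, p_n + (h/2)·k1); k3 = f(s_n + h/2, p_n + (h/2)·k2); k4 = f(s_n + h, p_n + h·k3); p_{n+1} = p_n + (h/6)·(k1 + 2k2 + 2k3 + k4).
s=0.000000, p=-0.990000:
  k1 = f(0.000000, -0.990000) = 2.827700
  k2 = f(0.095000, -0.721368) = 2.351374
  k3 = f(0.095000, -0.766620) = 2.407032
  k4 = f(0.190000, -0.532664) = 1.986581
  p ← -0.990000 + (0.19/6)·(k1 + 2k2 + 2k3 + k4) = -0.536182
p(0.19) ≈ -0.5362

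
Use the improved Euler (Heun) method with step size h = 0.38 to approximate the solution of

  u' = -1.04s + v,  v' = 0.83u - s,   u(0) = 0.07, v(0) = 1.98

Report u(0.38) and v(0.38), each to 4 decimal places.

Heun on (u,v): k1 = f(s_n, state_n); k2 = f(s_n + h, state_n + h·k1); state_{n+1} = state_n + (h/2)·(k1 + k2).
0.000000: (0.070000, 1.980000)
  k1 = (1.980000, 0.058100)
  predictor → (0.822400, 2.002078)
  k2 = (1.606878, 0.302592)
  → (0.751507, 2.048531)
(u(0.38), v(0.38)) ≈ (0.7515, 2.0485)

0.7515, 2.0485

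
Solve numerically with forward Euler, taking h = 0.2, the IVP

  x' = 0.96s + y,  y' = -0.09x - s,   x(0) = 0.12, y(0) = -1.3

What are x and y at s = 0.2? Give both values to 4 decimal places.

Euler on (x,y): x_{n+1} = x_n + h·x', y_{n+1} = y_n + h·y'.
0.000000: (0.120000, -1.300000); f=(-1.300000, -0.010800) → (-0.140000, -1.302160)
(x(0.2), y(0.2)) ≈ (-0.1400, -1.3022)

-0.1400, -1.3022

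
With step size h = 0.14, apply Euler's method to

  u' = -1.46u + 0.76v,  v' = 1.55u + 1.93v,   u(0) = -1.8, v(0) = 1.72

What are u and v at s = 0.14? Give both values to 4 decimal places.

-1.2491, 1.7941

Euler on (u,v): u_{n+1} = u_n + h·u', v_{n+1} = v_n + h·v'.
0.000000: (-1.800000, 1.720000); f=(3.935200, 0.529600) → (-1.249072, 1.794144)
(u(0.14), v(0.14)) ≈ (-1.2491, 1.7941)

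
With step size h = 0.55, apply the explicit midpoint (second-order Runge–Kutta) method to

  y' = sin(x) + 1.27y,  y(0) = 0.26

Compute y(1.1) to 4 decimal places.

Midpoint: k1 = f(x_n, y_n); k2 = f(x_n + h/2, y_n + (h/2)·k1); y_{n+1} = y_n + h·k2.
x=0.000000, y=0.260000:
  k1 = f(0.000000, 0.260000) = 0.330200
  k2 = f(0.275000, 0.350805) = 0.717069
  y ← 0.260000 + 0.55·0.717069 = 0.654388
x=0.550000, y=0.654388:
  k1 = f(0.550000, 0.654388) = 1.353760
  k2 = f(0.825000, 1.026672) = 2.038421
  y ← 0.654388 + 0.55·2.038421 = 1.775520
y(1.1) ≈ 1.7755

1.7755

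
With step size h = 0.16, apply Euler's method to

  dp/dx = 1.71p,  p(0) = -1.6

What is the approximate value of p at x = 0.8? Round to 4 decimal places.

-5.3615

Euler: p_{n+1} = p_n + h·f(x_n, p_n).
x=0.000000, p=-1.600000: f=-2.736000 → p ← -1.600000 + 0.16·(-2.736000) = -2.037760
x=0.160000, p=-2.037760: f=-3.484570 → p ← -2.037760 + 0.16·(-3.484570) = -2.595291
x=0.320000, p=-2.595291: f=-4.437948 → p ← -2.595291 + 0.16·(-4.437948) = -3.305363
x=0.480000, p=-3.305363: f=-5.652170 → p ← -3.305363 + 0.16·(-5.652170) = -4.209710
x=0.640000, p=-4.209710: f=-7.198604 → p ← -4.209710 + 0.16·(-7.198604) = -5.361487
p(0.8) ≈ -5.3615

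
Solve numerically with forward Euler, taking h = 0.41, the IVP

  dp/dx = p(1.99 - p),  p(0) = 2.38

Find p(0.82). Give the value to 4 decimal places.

1.9917

Euler: p_{n+1} = p_n + h·f(x_n, p_n).
x=0.000000, p=2.380000: f=-0.928200 → p ← 2.380000 + 0.41·(-0.928200) = 1.999438
x=0.410000, p=1.999438: f=-0.018871 → p ← 1.999438 + 0.41·(-0.018871) = 1.991701
p(0.82) ≈ 1.9917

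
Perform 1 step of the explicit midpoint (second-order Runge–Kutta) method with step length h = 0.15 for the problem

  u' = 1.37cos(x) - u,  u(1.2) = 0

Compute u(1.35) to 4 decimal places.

0.0543

Midpoint: k1 = f(x_n, u_n); k2 = f(x_n + h/2, u_n + (h/2)·k1); u_{n+1} = u_n + h·k2.
x=1.200000, u=0.000000:
  k1 = f(1.200000, 0.000000) = 0.496430
  k2 = f(1.275000, 0.037232) = 0.362125
  u ← 0.000000 + 0.15·0.362125 = 0.054319
u(1.35) ≈ 0.0543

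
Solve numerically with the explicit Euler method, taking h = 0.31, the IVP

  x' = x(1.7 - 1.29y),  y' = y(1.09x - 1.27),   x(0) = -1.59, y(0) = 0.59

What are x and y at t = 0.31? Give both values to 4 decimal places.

-2.0528, 0.0407

Euler on (x,y): x_{n+1} = x_n + h·x', y_{n+1} = y_n + h·y'.
0.000000: (-1.590000, 0.590000); f=(-1.492851, -1.771829) → (-2.052784, 0.040733)
(x(0.31), y(0.31)) ≈ (-2.0528, 0.0407)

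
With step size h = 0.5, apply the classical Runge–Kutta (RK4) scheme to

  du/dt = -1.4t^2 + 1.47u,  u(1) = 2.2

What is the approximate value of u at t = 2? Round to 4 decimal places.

RK4: k1 = f(t_n, u_n); k2 = f(t_n + h/2, u_n + (h/2)·k1); k3 = f(t_n + h/2, u_n + (h/2)·k2); k4 = f(t_n + h, u_n + h·k3); u_{n+1} = u_n + (h/6)·(k1 + 2k2 + 2k3 + k4).
t=1.000000, u=2.200000:
  k1 = f(1.000000, 2.200000) = 1.834000
  k2 = f(1.250000, 2.658500) = 1.720495
  k3 = f(1.250000, 2.630124) = 1.678782
  k4 = f(1.500000, 3.039391) = 1.317905
  u ← 2.200000 + (0.5/6)·(k1 + 2k2 + 2k3 + k4) = 3.029205
t=1.500000, u=3.029205:
  k1 = f(1.500000, 3.029205) = 1.302931
  k2 = f(1.750000, 3.354938) = 0.644258
  k3 = f(1.750000, 3.190269) = 0.402196
  k4 = f(2.000000, 3.230303) = -0.851455
  u ← 3.029205 + (0.5/6)·(k1 + 2k2 + 2k3 + k4) = 3.241237
u(2) ≈ 3.2412

3.2412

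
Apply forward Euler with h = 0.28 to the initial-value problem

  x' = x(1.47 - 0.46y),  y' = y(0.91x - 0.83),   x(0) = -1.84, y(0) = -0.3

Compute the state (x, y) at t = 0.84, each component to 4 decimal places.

-5.3645, 0.0016

Euler on (x,y): x_{n+1} = x_n + h·x', y_{n+1} = y_n + h·y'.
0.000000: (-1.840000, -0.300000); f=(-2.958720, 0.751320) → (-2.668442, -0.089630)
0.280000: (-2.668442, -0.089630); f=(-4.032629, 0.292041) → (-3.797578, -0.007859)
0.560000: (-3.797578, -0.007859); f=(-5.596168, 0.033682) → (-5.364505, 0.001572)
(x(0.84), y(0.84)) ≈ (-5.3645, 0.0016)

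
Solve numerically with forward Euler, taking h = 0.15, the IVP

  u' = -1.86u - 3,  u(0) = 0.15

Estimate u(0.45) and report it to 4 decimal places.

Euler: u_{n+1} = u_n + h·f(x_n, u_n).
x=0.000000, u=0.150000: f=-3.279000 → u ← 0.150000 + 0.15·(-3.279000) = -0.341850
x=0.150000, u=-0.341850: f=-2.364159 → u ← -0.341850 + 0.15·(-2.364159) = -0.696474
x=0.300000, u=-0.696474: f=-1.704559 → u ← -0.696474 + 0.15·(-1.704559) = -0.952158
u(0.45) ≈ -0.9522

-0.9522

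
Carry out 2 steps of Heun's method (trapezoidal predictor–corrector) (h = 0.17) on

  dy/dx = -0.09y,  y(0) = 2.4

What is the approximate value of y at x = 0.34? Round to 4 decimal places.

Heun: k1 = f(x_n, y_n); k2 = f(x_n + h, y_n + h·k1); y_{n+1} = y_n + (h/2)·(k1 + k2).
x=0.000000, y=2.400000:
  k1 = f(0.000000, 2.400000) = -0.216000
  k2 = f(0.170000, 2.363280) = -0.212695
  y ← 2.400000 + (0.17/2)·(-0.216000 + (-0.212695)) = 2.363561
x=0.170000, y=2.363561:
  k1 = f(0.170000, 2.363561) = -0.212720
  k2 = f(0.340000, 2.327398) = -0.209466
  y ← 2.363561 + (0.17/2)·(-0.212720 + (-0.209466)) = 2.327675
y(0.34) ≈ 2.3277

2.3277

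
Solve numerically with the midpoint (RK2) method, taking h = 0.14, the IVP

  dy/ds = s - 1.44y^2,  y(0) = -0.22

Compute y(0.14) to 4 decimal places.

Midpoint: k1 = f(s_n, y_n); k2 = f(s_n + h/2, y_n + (h/2)·k1); y_{n+1} = y_n + h·k2.
s=0.000000, y=-0.220000:
  k1 = f(0.000000, -0.220000) = -0.069696
  k2 = f(0.070000, -0.224879) = -0.002821
  y ← -0.220000 + 0.14·(-0.002821) = -0.220395
y(0.14) ≈ -0.2204

-0.2204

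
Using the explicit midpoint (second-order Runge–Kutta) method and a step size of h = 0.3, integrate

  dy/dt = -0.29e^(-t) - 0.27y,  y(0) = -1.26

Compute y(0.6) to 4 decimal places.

-1.1904

Midpoint: k1 = f(t_n, y_n); k2 = f(t_n + h/2, y_n + (h/2)·k1); y_{n+1} = y_n + h·k2.
t=0.000000, y=-1.260000:
  k1 = f(0.000000, -1.260000) = 0.050200
  k2 = f(0.150000, -1.252470) = 0.088562
  y ← -1.260000 + 0.3·0.088562 = -1.233432
t=0.300000, y=-1.233432:
  k1 = f(0.300000, -1.233432) = 0.118189
  k2 = f(0.450000, -1.215703) = 0.143328
  y ← -1.233432 + 0.3·0.143328 = -1.190433
y(0.6) ≈ -1.1904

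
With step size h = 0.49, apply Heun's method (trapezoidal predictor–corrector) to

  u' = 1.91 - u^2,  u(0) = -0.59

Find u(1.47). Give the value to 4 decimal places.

Heun: k1 = f(t_n, u_n); k2 = f(t_n + h, u_n + h·k1); u_{n+1} = u_n + (h/2)·(k1 + k2).
t=0.000000, u=-0.590000:
  k1 = f(0.000000, -0.590000) = 1.561900
  k2 = f(0.490000, 0.175331) = 1.879259
  u ← -0.590000 + (0.49/2)·(1.561900 + 1.879259) = 0.253084
t=0.490000, u=0.253084:
  k1 = f(0.490000, 0.253084) = 1.845949
  k2 = f(0.980000, 1.157599) = 0.569965
  u ← 0.253084 + (0.49/2)·(1.845949 + 0.569965) = 0.844983
t=0.980000, u=0.844983:
  k1 = f(0.980000, 0.844983) = 1.196004
  k2 = f(1.470000, 1.431025) = -0.137832
  u ← 0.844983 + (0.49/2)·(1.196004 + (-0.137832)) = 1.104235
u(1.47) ≈ 1.1042

1.1042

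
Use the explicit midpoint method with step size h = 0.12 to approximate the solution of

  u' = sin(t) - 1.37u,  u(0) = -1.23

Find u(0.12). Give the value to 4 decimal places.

-1.0372

Midpoint: k1 = f(t_n, u_n); k2 = f(t_n + h/2, u_n + (h/2)·k1); u_{n+1} = u_n + h·k2.
t=0.000000, u=-1.230000:
  k1 = f(0.000000, -1.230000) = 1.685100
  k2 = f(0.060000, -1.128894) = 1.606549
  u ← -1.230000 + 0.12·1.606549 = -1.037214
u(0.12) ≈ -1.0372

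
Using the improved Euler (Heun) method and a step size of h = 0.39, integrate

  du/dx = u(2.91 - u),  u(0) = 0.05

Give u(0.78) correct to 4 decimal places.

0.3539

Heun: k1 = f(x_n, u_n); k2 = f(x_n + h, u_n + h·k1); u_{n+1} = u_n + (h/2)·(k1 + k2).
x=0.000000, u=0.050000:
  k1 = f(0.000000, 0.050000) = 0.143000
  k2 = f(0.390000, 0.105770) = 0.296603
  u ← 0.050000 + (0.39/2)·(0.143000 + 0.296603) = 0.135723
x=0.390000, u=0.135723:
  k1 = f(0.390000, 0.135723) = 0.376532
  k2 = f(0.780000, 0.282570) = 0.742434
  u ← 0.135723 + (0.39/2)·(0.376532 + 0.742434) = 0.353921
u(0.78) ≈ 0.3539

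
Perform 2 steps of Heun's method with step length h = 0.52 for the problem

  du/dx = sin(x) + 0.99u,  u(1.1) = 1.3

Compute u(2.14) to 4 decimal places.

5.1461

Heun: k1 = f(x_n, u_n); k2 = f(x_n + h, u_n + h·k1); u_{n+1} = u_n + (h/2)·(k1 + k2).
x=1.100000, u=1.300000:
  k1 = f(1.100000, 1.300000) = 2.178207
  k2 = f(1.620000, 2.432668) = 3.407131
  u ← 1.300000 + (0.52/2)·(2.178207 + 3.407131) = 2.752188
x=1.620000, u=2.752188:
  k1 = f(1.620000, 2.752188) = 3.723456
  k2 = f(2.140000, 4.688385) = 5.483832
  u ← 2.752188 + (0.52/2)·(3.723456 + 5.483832) = 5.146083
u(2.14) ≈ 5.1461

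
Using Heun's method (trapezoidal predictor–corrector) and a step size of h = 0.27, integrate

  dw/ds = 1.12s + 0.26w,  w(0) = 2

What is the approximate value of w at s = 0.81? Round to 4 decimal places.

2.8597

Heun: k1 = f(s_n, w_n); k2 = f(s_n + h, w_n + h·k1); w_{n+1} = w_n + (h/2)·(k1 + k2).
s=0.000000, w=2.000000:
  k1 = f(0.000000, 2.000000) = 0.520000
  k2 = f(0.270000, 2.140400) = 0.858904
  w ← 2.000000 + (0.27/2)·(0.520000 + 0.858904) = 2.186152
s=0.270000, w=2.186152:
  k1 = f(0.270000, 2.186152) = 0.870800
  k2 = f(0.540000, 2.421268) = 1.234330
  w ← 2.186152 + (0.27/2)·(0.870800 + 1.234330) = 2.470344
s=0.540000, w=2.470344:
  k1 = f(0.540000, 2.470344) = 1.247090
  k2 = f(0.810000, 2.807059) = 1.637035
  w ← 2.470344 + (0.27/2)·(1.247090 + 1.637035) = 2.859701
w(0.81) ≈ 2.8597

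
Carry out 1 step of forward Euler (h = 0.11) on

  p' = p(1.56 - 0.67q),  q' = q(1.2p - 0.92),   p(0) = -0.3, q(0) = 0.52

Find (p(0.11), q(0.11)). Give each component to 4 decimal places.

-0.3400, 0.4468

Euler on (p,q): p_{n+1} = p_n + h·p', q_{n+1} = q_n + h·q'.
0.000000: (-0.300000, 0.520000); f=(-0.363480, -0.665600) → (-0.339983, 0.446784)
(p(0.11), q(0.11)) ≈ (-0.3400, 0.4468)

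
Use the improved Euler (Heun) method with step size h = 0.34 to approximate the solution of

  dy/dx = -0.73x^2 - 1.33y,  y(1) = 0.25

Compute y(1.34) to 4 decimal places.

-0.1283

Heun: k1 = f(x_n, y_n); k2 = f(x_n + h, y_n + h·k1); y_{n+1} = y_n + (h/2)·(k1 + k2).
x=1.000000, y=0.250000:
  k1 = f(1.000000, 0.250000) = -1.062500
  k2 = f(1.340000, -0.111250) = -1.162826
  y ← 0.250000 + (0.34/2)·(-1.062500 + (-1.162826)) = -0.128305
y(1.34) ≈ -0.1283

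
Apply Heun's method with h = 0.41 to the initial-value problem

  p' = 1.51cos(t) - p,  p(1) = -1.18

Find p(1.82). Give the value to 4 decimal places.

-0.4833

Heun: k1 = f(t_n, p_n); k2 = f(t_n + h, p_n + h·k1); p_{n+1} = p_n + (h/2)·(k1 + k2).
t=1.000000, p=-1.180000:
  k1 = f(1.000000, -1.180000) = 1.995856
  k2 = f(1.410000, -0.361699) = 0.603456
  p ← -1.180000 + (0.41/2)·(1.995856 + 0.603456) = -0.647141
t=1.410000, p=-0.647141:
  k1 = f(1.410000, -0.647141) = 0.888898
  k2 = f(1.820000, -0.282693) = -0.089722
  p ← -0.647141 + (0.41/2)·(0.888898 + (-0.089722)) = -0.483310
p(1.82) ≈ -0.4833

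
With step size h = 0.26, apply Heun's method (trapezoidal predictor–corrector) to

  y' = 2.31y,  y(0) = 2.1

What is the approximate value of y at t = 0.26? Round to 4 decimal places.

3.7400

Heun: k1 = f(t_n, y_n); k2 = f(t_n + h, y_n + h·k1); y_{n+1} = y_n + (h/2)·(k1 + k2).
t=0.000000, y=2.100000:
  k1 = f(0.000000, 2.100000) = 4.851000
  k2 = f(0.260000, 3.361260) = 7.764511
  y ← 2.100000 + (0.26/2)·(4.851000 + 7.764511) = 3.740016
y(0.26) ≈ 3.7400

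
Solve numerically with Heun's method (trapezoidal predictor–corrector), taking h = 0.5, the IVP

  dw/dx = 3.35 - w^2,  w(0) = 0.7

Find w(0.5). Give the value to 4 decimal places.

1.1183

Heun: k1 = f(x_n, w_n); k2 = f(x_n + h, w_n + h·k1); w_{n+1} = w_n + (h/2)·(k1 + k2).
x=0.000000, w=0.700000:
  k1 = f(0.000000, 0.700000) = 2.860000
  k2 = f(0.500000, 2.130000) = -1.186900
  w ← 0.700000 + (0.5/2)·(2.860000 + (-1.186900)) = 1.118275
w(0.5) ≈ 1.1183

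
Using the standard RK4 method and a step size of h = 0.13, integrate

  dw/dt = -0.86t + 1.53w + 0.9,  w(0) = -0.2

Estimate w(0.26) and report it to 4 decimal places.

-0.0437

RK4: k1 = f(t_n, w_n); k2 = f(t_n + h/2, w_n + (h/2)·k1); k3 = f(t_n + h/2, w_n + (h/2)·k2); k4 = f(t_n + h, w_n + h·k3); w_{n+1} = w_n + (h/6)·(k1 + 2k2 + 2k3 + k4).
t=0.000000, w=-0.200000:
  k1 = f(0.000000, -0.200000) = 0.594000
  k2 = f(0.065000, -0.161390) = 0.597173
  k3 = f(0.065000, -0.161184) = 0.597489
  k4 = f(0.130000, -0.122326) = 0.601041
  w ← -0.200000 + (0.13/6)·(k1 + 2k2 + 2k3 + k4) = -0.122339
t=0.130000, w=-0.122339:
  k1 = f(0.130000, -0.122339) = 0.601022
  k2 = f(0.195000, -0.083272) = 0.604893
  k3 = f(0.195000, -0.083021) = 0.605278
  k4 = f(0.260000, -0.043653) = 0.609612
  w ← -0.122339 + (0.13/6)·(k1 + 2k2 + 2k3 + k4) = -0.043668
w(0.26) ≈ -0.0437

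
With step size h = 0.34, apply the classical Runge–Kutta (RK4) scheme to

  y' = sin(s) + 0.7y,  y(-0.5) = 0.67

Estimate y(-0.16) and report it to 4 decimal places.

0.7238

RK4: k1 = f(s_n, y_n); k2 = f(s_n + h/2, y_n + (h/2)·k1); k3 = f(s_n + h/2, y_n + (h/2)·k2); k4 = f(s_n + h, y_n + h·k3); y_{n+1} = y_n + (h/6)·(k1 + 2k2 + 2k3 + k4).
s=-0.500000, y=0.670000:
  k1 = f(-0.500000, 0.670000) = -0.010426
  k2 = f(-0.330000, 0.668228) = 0.143716
  k3 = f(-0.330000, 0.694432) = 0.162059
  k4 = f(-0.160000, 0.725100) = 0.348252
  y ← 0.670000 + (0.34/6)·(k1 + 2k2 + 2k3 + k4) = 0.723798
y(-0.16) ≈ 0.7238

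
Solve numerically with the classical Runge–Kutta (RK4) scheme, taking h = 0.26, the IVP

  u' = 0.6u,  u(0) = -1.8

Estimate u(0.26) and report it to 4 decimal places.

RK4: k1 = f(x_n, u_n); k2 = f(x_n + h/2, u_n + (h/2)·k1); k3 = f(x_n + h/2, u_n + (h/2)·k2); k4 = f(x_n + h, u_n + h·k3); u_{n+1} = u_n + (h/6)·(k1 + 2k2 + 2k3 + k4).
x=0.000000, u=-1.800000:
  k1 = f(0.000000, -1.800000) = -1.080000
  k2 = f(0.130000, -1.940400) = -1.164240
  k3 = f(0.130000, -1.951351) = -1.170811
  k4 = f(0.260000, -2.104411) = -1.262646
  u ← -1.800000 + (0.26/6)·(k1 + 2k2 + 2k3 + k4) = -2.103886
u(0.26) ≈ -2.1039

-2.1039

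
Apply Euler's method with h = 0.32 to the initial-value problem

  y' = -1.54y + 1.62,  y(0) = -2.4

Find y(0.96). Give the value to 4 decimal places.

Euler: y_{n+1} = y_n + h·f(x_n, y_n).
x=0.000000, y=-2.400000: f=5.316000 → y ← -2.400000 + 0.32·5.316000 = -0.698880
x=0.320000, y=-0.698880: f=2.696275 → y ← -0.698880 + 0.32·2.696275 = 0.163928
x=0.640000, y=0.163928: f=1.367551 → y ← 0.163928 + 0.32·1.367551 = 0.601544
y(0.96) ≈ 0.6015

0.6015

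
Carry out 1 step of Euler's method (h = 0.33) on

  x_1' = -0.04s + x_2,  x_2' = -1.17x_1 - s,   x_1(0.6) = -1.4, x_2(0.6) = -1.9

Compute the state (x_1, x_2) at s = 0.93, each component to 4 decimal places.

Euler on (x_1,x_2): x_1_{n+1} = x_1_n + h·x_1', x_2_{n+1} = x_2_n + h·x_2'.
0.600000: (-1.400000, -1.900000); f=(-1.924000, 1.038000) → (-2.034920, -1.557460)
(x_1(0.93), x_2(0.93)) ≈ (-2.0349, -1.5575)

-2.0349, -1.5575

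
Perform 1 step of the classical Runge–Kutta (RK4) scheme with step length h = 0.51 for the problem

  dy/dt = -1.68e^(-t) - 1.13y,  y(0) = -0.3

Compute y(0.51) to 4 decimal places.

RK4: k1 = f(t_n, y_n); k2 = f(t_n + h/2, y_n + (h/2)·k1); k3 = f(t_n + h/2, y_n + (h/2)·k2); k4 = f(t_n + h, y_n + h·k3); y_{n+1} = y_n + (h/6)·(k1 + 2k2 + 2k3 + k4).
t=0.000000, y=-0.300000:
  k1 = f(0.000000, -0.300000) = -1.341000
  k2 = f(0.255000, -0.641955) = -0.576451
  k3 = f(0.255000, -0.446995) = -0.796755
  k4 = f(0.510000, -0.706345) = -0.210662
  y ← -0.300000 + (0.51/6)·(k1 + 2k2 + 2k3 + k4) = -0.665336
y(0.51) ≈ -0.6653

-0.6653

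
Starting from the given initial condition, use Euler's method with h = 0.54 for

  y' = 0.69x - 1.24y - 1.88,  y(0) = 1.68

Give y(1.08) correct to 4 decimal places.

-0.9660

Euler: y_{n+1} = y_n + h·f(x_n, y_n).
x=0.000000, y=1.680000: f=-3.963200 → y ← 1.680000 + 0.54·(-3.963200) = -0.460128
x=0.540000, y=-0.460128: f=-0.936841 → y ← -0.460128 + 0.54·(-0.936841) = -0.966022
y(1.08) ≈ -0.9660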